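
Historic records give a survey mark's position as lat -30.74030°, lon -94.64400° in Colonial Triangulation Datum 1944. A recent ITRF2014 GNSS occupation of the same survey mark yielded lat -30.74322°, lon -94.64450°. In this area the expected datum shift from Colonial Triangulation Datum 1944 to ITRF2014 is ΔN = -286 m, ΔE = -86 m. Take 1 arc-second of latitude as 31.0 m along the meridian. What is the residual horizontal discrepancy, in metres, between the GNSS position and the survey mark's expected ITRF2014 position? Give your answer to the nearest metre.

Observed coordinate differences: Δφ = -0.00292°, Δλ = -0.00050°.
Converting to metres (1° lat = 111600 m, cos φ = 0.859493): observed ΔN = -325.9 m, observed ΔE = -48.0 m.
Subtracting the expected shift leaves a residual of -325.9 − (-286) = -39.9 m north and -48.0 − (-86) = 38.0 m east.
Residual distance = √((-39.9)² + 38.0²) = 55.1 m.

55 m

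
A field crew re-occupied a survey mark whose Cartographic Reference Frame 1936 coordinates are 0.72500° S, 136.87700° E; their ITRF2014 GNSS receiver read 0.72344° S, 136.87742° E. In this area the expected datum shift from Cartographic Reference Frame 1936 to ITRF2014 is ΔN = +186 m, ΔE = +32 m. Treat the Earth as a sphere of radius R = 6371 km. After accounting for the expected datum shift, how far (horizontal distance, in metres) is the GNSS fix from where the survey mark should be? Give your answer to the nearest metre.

Observed coordinate differences: Δφ = +0.00156°, Δλ = +0.00042°.
Converting to metres (1° lat = 111195 m, cos φ = 0.999920): observed ΔN = 173.5 m, observed ΔE = 46.7 m.
Subtracting the expected shift leaves a residual of 173.5 − (186) = -12.5 m north and 46.7 − (32) = 14.7 m east.
Residual distance = √((-12.5)² + 14.7²) = 19.3 m.

19 m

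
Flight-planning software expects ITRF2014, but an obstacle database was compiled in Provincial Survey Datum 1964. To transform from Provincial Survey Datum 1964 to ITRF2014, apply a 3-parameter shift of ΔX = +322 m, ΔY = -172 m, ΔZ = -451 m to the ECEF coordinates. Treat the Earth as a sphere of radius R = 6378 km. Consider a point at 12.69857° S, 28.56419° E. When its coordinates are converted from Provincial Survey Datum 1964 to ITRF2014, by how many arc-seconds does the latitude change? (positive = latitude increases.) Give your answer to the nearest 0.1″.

sin φ = -0.219822, cos φ = 0.975540, sin λ = 0.478143, cos λ = 0.878282.
North component: ΔN = −sin φ cos λ·ΔX − sin φ sin λ·ΔY + cos φ·ΔZ = −(-0.219822)(0.878282)(322) − (-0.219822)(0.478143)(-172) + (0.975540)(-451) = -395.88 m.
1° of latitude spans πR/180 = 111317 m, so Δφ = -395.88 / 111317 × 3600 = -12.803″.

Δφ = -12.8″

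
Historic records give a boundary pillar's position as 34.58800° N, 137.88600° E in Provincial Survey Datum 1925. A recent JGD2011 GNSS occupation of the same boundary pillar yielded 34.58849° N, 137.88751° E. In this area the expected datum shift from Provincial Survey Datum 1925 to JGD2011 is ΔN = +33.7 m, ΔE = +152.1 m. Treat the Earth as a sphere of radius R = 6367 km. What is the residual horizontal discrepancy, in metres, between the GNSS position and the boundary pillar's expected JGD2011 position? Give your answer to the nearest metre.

25 m

Observed coordinate differences: Δφ = +0.00049°, Δλ = +0.00151°.
Converting to metres (1° lat = 111125 m, cos φ = 0.823255): observed ΔN = 54.5 m, observed ΔE = 138.1 m.
Subtracting the expected shift leaves a residual of 54.5 − (33.7) = 20.8 m north and 138.1 − (152.1) = -14.0 m east.
Residual distance = √(20.8² + (-14.0)²) = 25.0 m.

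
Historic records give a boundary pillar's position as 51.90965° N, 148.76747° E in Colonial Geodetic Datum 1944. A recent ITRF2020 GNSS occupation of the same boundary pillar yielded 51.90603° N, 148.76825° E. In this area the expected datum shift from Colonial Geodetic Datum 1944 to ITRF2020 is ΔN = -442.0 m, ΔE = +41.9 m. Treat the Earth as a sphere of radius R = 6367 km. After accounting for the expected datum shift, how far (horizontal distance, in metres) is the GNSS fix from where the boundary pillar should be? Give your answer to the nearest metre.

41 m

Observed coordinate differences: Δφ = -0.00362°, Δλ = +0.00078°.
Converting to metres (1° lat = 111125 m, cos φ = 0.616903): observed ΔN = -402.3 m, observed ΔE = 53.5 m.
Subtracting the expected shift leaves a residual of -402.3 − (-442.0) = 39.7 m north and 53.5 − (41.9) = 11.6 m east.
Residual distance = √(39.7² + 11.6²) = 41.4 m.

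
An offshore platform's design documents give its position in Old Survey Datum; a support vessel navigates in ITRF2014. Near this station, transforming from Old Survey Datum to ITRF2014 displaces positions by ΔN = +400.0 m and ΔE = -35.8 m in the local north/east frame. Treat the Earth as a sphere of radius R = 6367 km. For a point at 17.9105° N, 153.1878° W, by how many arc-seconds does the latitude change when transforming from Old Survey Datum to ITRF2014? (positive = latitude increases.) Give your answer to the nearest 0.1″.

Δφ = 13.0″

On a sphere of radius R, 1 rad of latitude = R, so Δφ = ΔN / R = 400.0 / 6367000 = 6.2824e-05 rad = 12.958″.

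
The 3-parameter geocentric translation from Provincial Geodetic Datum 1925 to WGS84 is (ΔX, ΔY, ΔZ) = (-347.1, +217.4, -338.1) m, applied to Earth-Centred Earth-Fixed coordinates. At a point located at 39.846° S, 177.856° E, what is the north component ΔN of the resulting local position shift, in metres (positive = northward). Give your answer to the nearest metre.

ΔN = -32 m

At φ = -39.846°, λ = 177.856°: sin φ = -0.640726, cos φ = 0.767769, sin λ = 0.037411, cos λ = -0.999300.
ΔN = −sin φ cos λ·ΔX − sin φ sin λ·ΔY + cos φ·ΔZ = −(-0.640726)(-0.999300)(-347.1) − (-0.640726)(0.037411)(217.4) + (0.767769)(-338.1) = -32.13 m.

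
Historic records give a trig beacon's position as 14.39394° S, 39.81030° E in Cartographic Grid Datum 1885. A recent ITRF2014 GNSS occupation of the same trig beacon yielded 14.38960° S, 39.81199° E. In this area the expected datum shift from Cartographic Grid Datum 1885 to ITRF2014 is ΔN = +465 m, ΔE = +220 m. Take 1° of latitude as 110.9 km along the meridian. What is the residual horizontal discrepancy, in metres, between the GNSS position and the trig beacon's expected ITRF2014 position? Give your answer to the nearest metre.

42 m

Observed coordinate differences: Δφ = +0.00434°, Δλ = +0.00169°.
Converting to metres (1° lat = 110900 m, cos φ = 0.968609): observed ΔN = 481.3 m, observed ΔE = 181.5 m.
Subtracting the expected shift leaves a residual of 481.3 − (465) = 16.3 m north and 181.5 − (220) = -38.5 m east.
Residual distance = √(16.3² + (-38.5)²) = 41.8 m.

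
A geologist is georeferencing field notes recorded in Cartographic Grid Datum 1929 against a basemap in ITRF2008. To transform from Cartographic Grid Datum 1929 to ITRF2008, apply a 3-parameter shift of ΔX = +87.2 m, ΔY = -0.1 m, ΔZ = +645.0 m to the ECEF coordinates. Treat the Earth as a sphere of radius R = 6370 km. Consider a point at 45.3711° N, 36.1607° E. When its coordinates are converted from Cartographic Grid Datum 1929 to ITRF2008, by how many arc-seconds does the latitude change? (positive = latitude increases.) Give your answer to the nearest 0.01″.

sin φ = 0.711672, cos φ = 0.702512, sin λ = 0.590052, cos λ = 0.807365.
North component: ΔN = −sin φ cos λ·ΔX − sin φ sin λ·ΔY + cos φ·ΔZ = −(0.711672)(0.807365)(87.2) − (0.711672)(0.590052)(-0.1) + (0.702512)(645.0) = 403.06 m.
1° of latitude spans πR/180 = 111177 m, so Δφ = 403.06 / 111177 × 3600 = 13.051″.

Δφ = 13.05″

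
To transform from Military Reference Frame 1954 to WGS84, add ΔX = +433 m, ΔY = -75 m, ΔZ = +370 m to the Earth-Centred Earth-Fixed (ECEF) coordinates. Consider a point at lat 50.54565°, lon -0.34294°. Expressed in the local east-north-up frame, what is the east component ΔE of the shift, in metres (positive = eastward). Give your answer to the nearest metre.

At φ = 50.54565°, λ = -0.34294°: sin φ = 0.772131, cos φ = 0.635463, sin λ = -0.005985, cos λ = 0.999982.
ΔE = −sin λ·ΔX + cos λ·ΔY = −(-0.005985)·(433) + (0.999982)·(-75) = -72.41 m.

ΔE = -72 m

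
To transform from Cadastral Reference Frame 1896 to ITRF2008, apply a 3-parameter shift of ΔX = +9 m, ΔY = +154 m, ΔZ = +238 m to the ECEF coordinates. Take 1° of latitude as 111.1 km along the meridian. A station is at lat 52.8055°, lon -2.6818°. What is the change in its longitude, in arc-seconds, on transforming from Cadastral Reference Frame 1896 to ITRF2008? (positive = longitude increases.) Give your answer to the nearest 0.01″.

sin φ = 0.796588, cos φ = 0.604523, sin λ = -0.046789, cos λ = 0.998905.
East component: ΔE = −sin λ·ΔX + cos λ·ΔY = −(-0.046789)(9) + (0.998905)(154) = 154.25 m.
1° of latitude spans 111100 m; at latitude φ, 1° of longitude spans that × cos φ = 67162.5 m, so Δλ = 154.25 / 67162.5 × 3600 = 8.268″.

Δλ = 8.27″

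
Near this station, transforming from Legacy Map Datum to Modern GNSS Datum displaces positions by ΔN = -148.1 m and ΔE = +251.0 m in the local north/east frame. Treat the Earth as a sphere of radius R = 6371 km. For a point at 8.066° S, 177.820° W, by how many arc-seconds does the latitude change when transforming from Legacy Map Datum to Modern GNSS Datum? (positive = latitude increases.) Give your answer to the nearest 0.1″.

Δφ = -4.8″

On a sphere of radius R, 1 rad of latitude = R, so Δφ = ΔN / R = -148.1 / 6371000 = -2.3246e-05 rad = -4.795″.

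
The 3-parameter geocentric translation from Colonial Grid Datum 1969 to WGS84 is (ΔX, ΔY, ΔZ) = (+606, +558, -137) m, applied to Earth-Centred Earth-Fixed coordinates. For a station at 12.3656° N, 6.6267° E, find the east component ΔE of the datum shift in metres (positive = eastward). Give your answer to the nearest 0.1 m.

At φ = 12.3656°, λ = 6.6267°: sin φ = 0.214149, cos φ = 0.976801, sin λ = 0.115400, cos λ = 0.993319.
ΔE = −sin λ·ΔX + cos λ·ΔY = −(0.115400)·(606) + (0.993319)·(558) = 484.34 m.

ΔE = 484.3 m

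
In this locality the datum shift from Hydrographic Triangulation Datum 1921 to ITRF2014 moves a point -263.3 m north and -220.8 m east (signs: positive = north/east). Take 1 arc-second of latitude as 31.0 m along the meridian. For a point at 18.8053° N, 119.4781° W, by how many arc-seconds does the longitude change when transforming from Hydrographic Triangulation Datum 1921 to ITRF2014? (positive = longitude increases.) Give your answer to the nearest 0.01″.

Δλ = -7.52″

At latitude 18.8053°, cos φ = 0.946619.
1″ of longitude at this latitude = 31.00 × cos φ = 29.3452 m, so Δλ = -220.8 / 29.3452 = -7.524″.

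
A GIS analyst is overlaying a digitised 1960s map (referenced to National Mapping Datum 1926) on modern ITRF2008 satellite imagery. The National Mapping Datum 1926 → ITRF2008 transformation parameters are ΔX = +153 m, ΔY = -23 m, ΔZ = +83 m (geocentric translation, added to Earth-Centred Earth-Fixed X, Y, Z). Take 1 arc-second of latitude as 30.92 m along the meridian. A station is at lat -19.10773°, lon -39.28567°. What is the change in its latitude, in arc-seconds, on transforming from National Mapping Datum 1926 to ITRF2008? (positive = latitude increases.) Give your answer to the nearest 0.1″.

sin φ = -0.327345, cos φ = 0.944905, sin λ = -0.633187, cos λ = 0.773999.
North component: ΔN = −sin φ cos λ·ΔX − sin φ sin λ·ΔY + cos φ·ΔZ = −(-0.327345)(0.773999)(153) − (-0.327345)(-0.633187)(-23) + (0.944905)(83) = 121.96 m.
1° of latitude spans 3600 × 30.92 = 111312 m, so Δφ = 121.96 / 111312 × 3600 = 3.944″.

Δφ = 3.9″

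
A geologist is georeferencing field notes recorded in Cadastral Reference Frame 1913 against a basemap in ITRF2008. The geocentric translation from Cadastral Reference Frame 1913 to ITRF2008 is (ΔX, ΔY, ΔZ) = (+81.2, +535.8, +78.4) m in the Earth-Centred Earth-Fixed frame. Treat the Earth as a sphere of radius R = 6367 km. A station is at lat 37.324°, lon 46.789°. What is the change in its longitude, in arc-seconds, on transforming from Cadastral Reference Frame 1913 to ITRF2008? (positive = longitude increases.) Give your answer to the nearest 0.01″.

Δλ = 12.53″

sin φ = 0.606322, cos φ = 0.795220, sin λ = 0.728837, cos λ = 0.684687.
East component: ΔE = −sin λ·ΔX + cos λ·ΔY = −(0.728837)(81.2) + (0.684687)(535.8) = 307.67 m.
1° of latitude spans πR/180 = 111125 m; at latitude φ, 1° of longitude spans that × cos φ = 88368.9 m, so Δλ = 307.67 / 88368.9 × 3600 = 12.534″.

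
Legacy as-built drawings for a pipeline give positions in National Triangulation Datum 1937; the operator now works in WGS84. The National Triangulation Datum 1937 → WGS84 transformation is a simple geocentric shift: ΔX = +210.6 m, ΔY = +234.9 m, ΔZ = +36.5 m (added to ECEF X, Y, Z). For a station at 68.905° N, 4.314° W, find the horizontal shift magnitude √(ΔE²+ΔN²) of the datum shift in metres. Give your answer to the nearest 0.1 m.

300.3 m

The local east axis at (φ, λ) is (−sin λ, cos λ, 0), so ΔE = −sin(-4.314°)·210.6 + cos(-4.314°)·234.9 = 250.08 m.
The local north axis is (−sin φ cos λ, −sin φ sin λ, cos φ), giving ΔN = -195.930 + 16.486 + 13.137 = -166.31 m.
Horizontal magnitude = √(ΔE² + ΔN²) = √(250.08² + (-166.31)²) = 300.33 m.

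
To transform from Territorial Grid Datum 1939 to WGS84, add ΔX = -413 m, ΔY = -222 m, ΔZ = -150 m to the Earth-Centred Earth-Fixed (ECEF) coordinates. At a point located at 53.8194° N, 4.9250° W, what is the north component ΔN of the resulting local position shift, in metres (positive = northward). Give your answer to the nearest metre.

ΔN = 228 m

At φ = 53.8194°, λ = -4.9250°: sin φ = 0.807160, cos φ = 0.590332, sin λ = -0.085852, cos λ = 0.996308.
ΔN = −sin φ cos λ·ΔX − sin φ sin λ·ΔY + cos φ·ΔZ = −(0.807160)(0.996308)(-413) − (0.807160)(-0.085852)(-222) + (0.590332)(-150) = 228.19 m.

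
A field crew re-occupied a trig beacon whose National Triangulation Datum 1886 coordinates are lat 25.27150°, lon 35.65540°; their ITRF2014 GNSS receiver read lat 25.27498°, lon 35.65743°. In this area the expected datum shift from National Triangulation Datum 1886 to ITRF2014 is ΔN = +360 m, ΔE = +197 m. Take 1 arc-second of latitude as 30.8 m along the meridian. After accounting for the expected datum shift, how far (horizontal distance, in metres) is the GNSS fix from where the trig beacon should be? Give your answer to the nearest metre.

27 m

Observed coordinate differences: Δφ = +0.00348°, Δλ = +0.00203°.
Converting to metres (1° lat = 110880 m, cos φ = 0.904295): observed ΔN = 385.9 m, observed ΔE = 203.5 m.
Subtracting the expected shift leaves a residual of 385.9 − (360) = 25.9 m north and 203.5 − (197) = 6.5 m east.
Residual distance = √(25.9² + 6.5²) = 26.7 m.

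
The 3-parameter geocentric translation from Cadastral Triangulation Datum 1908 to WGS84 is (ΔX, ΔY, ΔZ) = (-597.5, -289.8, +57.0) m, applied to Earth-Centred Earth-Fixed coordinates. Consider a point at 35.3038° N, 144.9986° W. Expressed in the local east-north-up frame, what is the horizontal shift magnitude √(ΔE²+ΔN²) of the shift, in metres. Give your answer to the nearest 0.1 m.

348.7 m

The local east axis at (φ, λ) is (−sin λ, cos λ, 0), so ΔE = −sin(-144.9986°)·(-597.5) + cos(-144.9986°)·(-289.8) = -105.34 m.
The local north axis is (−sin φ cos λ, −sin φ sin λ, cos φ), giving ΔN = -282.850 − 96.065 + 46.518 = -332.40 m.
Horizontal magnitude = √(ΔE² + ΔN²) = √((-105.34)² + (-332.40)²) = 348.69 m.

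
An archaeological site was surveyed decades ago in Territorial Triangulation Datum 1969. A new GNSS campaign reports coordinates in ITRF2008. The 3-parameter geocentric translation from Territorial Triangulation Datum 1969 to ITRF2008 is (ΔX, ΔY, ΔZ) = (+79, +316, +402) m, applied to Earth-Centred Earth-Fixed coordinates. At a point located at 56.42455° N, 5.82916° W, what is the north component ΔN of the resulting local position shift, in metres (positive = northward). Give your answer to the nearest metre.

ΔN = 184 m

At φ = 56.42455°, λ = -5.82916°: sin φ = 0.833158, cos φ = 0.553035, sin λ = -0.101563, cos λ = 0.994829.
ΔN = −sin φ cos λ·ΔX − sin φ sin λ·ΔY + cos φ·ΔZ = −(0.833158)(0.994829)(79) − (0.833158)(-0.101563)(316) + (0.553035)(402) = 183.58 m.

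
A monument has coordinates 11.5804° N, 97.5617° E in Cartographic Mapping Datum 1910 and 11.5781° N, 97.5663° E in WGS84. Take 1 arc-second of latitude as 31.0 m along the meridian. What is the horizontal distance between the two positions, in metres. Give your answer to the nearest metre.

Δφ = 11.5781° − 11.5804° = -0.0023°; Δλ = 97.5663° − 97.5617° = +0.0046°.
1° of latitude = 3600 × 31.00 = 111600 m.
ΔN = Δφ × 111600 = -256.7 m; ΔE = Δλ × 111600 × cos(11.5804°) = +0.0046 × 111600 × 0.979644 = 502.9 m.
Distance = √(ΔE² + ΔN²) = √(502.9² + (-256.7)²) = 564.6 m.

565 m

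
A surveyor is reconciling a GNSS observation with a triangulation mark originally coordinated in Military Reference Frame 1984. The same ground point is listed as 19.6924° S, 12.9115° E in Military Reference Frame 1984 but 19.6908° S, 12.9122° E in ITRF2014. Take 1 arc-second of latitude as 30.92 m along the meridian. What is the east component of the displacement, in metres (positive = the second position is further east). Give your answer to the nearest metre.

Δφ = -19.6908° − -19.6924° = +0.0016°; Δλ = 12.9122° − 12.9115° = +0.0007°.
1° of latitude = 3600 × 30.92 = 111312 m.
ΔN = Δφ × 111312 = 178.1 m; ΔE = Δλ × 111312 × cos(-19.6924°) = +0.0007 × 111312 × 0.941515 = 73.4 m.

ΔE = 73 m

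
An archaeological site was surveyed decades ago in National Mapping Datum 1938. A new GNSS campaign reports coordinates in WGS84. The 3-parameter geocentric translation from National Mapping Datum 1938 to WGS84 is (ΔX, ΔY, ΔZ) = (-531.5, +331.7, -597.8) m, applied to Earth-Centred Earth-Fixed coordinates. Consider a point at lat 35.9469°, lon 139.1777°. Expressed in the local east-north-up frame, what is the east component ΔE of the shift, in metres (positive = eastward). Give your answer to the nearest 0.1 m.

ΔE = 96.4 m

At φ = 35.9469°, λ = 139.1777°: sin φ = 0.587035, cos φ = 0.809561, sin λ = 0.653715, cos λ = -0.756741.
ΔE = −sin λ·ΔX + cos λ·ΔY = −(0.653715)·(-531.5) + (-0.756741)·(331.7) = 96.44 m.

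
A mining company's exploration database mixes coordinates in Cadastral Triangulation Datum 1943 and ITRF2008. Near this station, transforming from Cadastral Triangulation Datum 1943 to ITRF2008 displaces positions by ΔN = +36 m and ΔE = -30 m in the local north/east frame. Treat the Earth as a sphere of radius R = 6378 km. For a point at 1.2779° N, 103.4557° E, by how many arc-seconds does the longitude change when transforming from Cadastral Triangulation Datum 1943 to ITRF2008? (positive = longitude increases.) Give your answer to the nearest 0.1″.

Δλ = -1.0″

At latitude 1.2779°, cos φ = 0.999751.
One radian of longitude at latitude φ spans R cos φ, so Δλ = ΔE / (R cos φ) = -30.0 / (6378000 × 0.999751) = -4.7048e-06 rad = -0.970″.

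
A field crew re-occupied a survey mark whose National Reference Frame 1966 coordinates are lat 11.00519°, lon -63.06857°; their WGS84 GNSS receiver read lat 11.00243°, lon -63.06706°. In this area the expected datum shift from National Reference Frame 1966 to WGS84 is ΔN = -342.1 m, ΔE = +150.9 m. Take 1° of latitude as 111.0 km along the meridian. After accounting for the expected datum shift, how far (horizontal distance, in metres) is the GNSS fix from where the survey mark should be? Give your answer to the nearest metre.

38 m

Observed coordinate differences: Δφ = -0.00276°, Δλ = +0.00151°.
Converting to metres (1° lat = 111000 m, cos φ = 0.981610): observed ΔN = -306.4 m, observed ΔE = 164.5 m.
Subtracting the expected shift leaves a residual of -306.4 − (-342.1) = 35.7 m north and 164.5 − (150.9) = 13.6 m east.
Residual distance = √(35.7² + 13.6²) = 38.2 m.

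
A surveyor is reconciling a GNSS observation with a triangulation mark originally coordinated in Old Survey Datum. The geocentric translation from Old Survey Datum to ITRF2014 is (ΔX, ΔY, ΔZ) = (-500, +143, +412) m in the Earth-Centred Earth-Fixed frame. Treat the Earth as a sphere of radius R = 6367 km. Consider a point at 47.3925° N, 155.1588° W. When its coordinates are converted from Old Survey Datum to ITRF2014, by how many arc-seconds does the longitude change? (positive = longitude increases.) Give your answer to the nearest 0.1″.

Δλ = -16.3″

sin φ = 0.736008, cos φ = 0.676972, sin λ = -0.420105, cos λ = -0.907476.
East component: ΔE = −sin λ·ΔX + cos λ·ΔY = −(-0.420105)(-500) + (-0.907476)(143) = -339.82 m.
1° of latitude spans πR/180 = 111125 m; at latitude φ, 1° of longitude spans that × cos φ = 75228.6 m, so Δλ = -339.82 / 75228.6 × 3600 = -16.262″.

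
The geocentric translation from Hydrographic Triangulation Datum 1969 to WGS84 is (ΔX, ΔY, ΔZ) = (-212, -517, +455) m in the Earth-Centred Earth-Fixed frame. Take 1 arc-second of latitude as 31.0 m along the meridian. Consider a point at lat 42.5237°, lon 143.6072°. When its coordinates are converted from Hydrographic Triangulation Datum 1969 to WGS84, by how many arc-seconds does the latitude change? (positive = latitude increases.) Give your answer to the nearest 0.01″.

Δφ = 13.78″

sin φ = 0.675895, cos φ = 0.736998, sin λ = 0.593318, cos λ = -0.804968.
North component: ΔN = −sin φ cos λ·ΔX − sin φ sin λ·ΔY + cos φ·ΔZ = −(0.675895)(-0.804968)(-212) − (0.675895)(0.593318)(-517) + (0.736998)(455) = 427.32 m.
1° of latitude spans 3600 × 31.00 = 111600 m, so Δφ = 427.32 / 111600 × 3600 = 13.784″.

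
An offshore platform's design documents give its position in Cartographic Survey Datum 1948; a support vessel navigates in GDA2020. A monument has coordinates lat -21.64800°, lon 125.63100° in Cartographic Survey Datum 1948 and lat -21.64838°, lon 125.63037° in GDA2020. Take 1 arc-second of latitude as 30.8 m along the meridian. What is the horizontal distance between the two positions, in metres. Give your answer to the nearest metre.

Δφ = -21.64838° − -21.64800° = -0.00038°; Δλ = 125.63037° − 125.63100° = -0.00063°.
1° of latitude = 3600 × 30.80 = 110880 m.
ΔN = Δφ × 110880 = -42.1 m; ΔE = Δλ × 110880 × cos(-21.64800°) = -0.00063 × 110880 × 0.929468 = -64.9 m.
Distance = √(ΔE² + ΔN²) = √((-64.9)² + (-42.1)²) = 77.4 m.

77 m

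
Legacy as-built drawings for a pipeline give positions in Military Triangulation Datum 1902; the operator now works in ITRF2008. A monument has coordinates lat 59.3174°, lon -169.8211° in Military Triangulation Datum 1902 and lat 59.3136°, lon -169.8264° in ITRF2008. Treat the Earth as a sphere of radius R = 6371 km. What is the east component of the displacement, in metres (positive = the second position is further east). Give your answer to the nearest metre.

Δφ = 59.3136° − 59.3174° = -0.0038°; Δλ = -169.8264° − -169.8211° = -0.0053°.
1° along a meridian = πR/180 = 111195 m.
ΔN = Δφ × 111195 = -422.5 m; ΔE = Δλ × 111195 × cos(59.3174°) = -0.0053 × 111195 × 0.510282 = -300.7 m.

ΔE = -301 m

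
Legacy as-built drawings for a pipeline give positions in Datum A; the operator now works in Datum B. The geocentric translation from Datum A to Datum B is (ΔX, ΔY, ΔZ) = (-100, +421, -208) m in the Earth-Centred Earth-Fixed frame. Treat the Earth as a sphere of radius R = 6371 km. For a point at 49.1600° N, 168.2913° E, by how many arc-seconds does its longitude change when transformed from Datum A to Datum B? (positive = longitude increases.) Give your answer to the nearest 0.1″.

Δλ = -19.4″

sin φ = 0.756539, cos φ = 0.653949, sin λ = 0.202936, cos λ = -0.979192.
East component: ΔE = −sin λ·ΔX + cos λ·ΔY = −(0.202936)(-100) + (-0.979192)(421) = -391.95 m.
1° of latitude spans πR/180 = 111195 m; at latitude φ, 1° of longitude spans that × cos φ = 72715.8 m, so Δλ = -391.95 / 72715.8 × 3600 = -19.404″.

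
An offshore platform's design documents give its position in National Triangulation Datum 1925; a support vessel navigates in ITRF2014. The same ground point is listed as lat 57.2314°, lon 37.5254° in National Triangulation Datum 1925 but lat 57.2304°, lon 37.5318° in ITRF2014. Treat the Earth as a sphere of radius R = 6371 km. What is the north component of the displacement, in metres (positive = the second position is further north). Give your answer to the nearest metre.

Δφ = 57.2304° − 57.2314° = -0.0010°; Δλ = 37.5318° − 37.5254° = +0.0064°.
1° along a meridian = πR/180 = 111195 m.
ΔN = Δφ × 111195 = -111.2 m; ΔE = Δλ × 111195 × cos(57.2314°) = +0.0064 × 111195 × 0.541247 = 385.2 m.

ΔN = -111 m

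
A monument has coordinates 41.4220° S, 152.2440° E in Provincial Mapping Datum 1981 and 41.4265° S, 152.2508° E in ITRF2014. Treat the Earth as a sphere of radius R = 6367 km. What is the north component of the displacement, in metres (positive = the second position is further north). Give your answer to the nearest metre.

ΔN = -500 m

Δφ = -41.4265° − -41.4220° = -0.0045°; Δλ = 152.2508° − 152.2440° = +0.0068°.
1° along a meridian = πR/180 = 111125 m.
ΔN = Δφ × 111125 = -500.1 m; ΔE = Δλ × 111125 × cos(-41.4220°) = +0.0068 × 111125 × 0.749857 = 566.6 m.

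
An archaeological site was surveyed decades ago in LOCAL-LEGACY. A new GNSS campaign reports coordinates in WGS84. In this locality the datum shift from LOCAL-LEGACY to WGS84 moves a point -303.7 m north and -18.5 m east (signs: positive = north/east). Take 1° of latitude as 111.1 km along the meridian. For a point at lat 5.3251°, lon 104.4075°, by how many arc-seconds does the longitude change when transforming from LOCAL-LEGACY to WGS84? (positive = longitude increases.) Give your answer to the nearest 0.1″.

At latitude 5.3251°, cos φ = 0.995684.
1° of longitude at this latitude = 111.1 × cos φ = 110.62 km, so Δλ = -18.5 / 110620.5 = -0.0001672° = -0.602″.

Δλ = -0.6″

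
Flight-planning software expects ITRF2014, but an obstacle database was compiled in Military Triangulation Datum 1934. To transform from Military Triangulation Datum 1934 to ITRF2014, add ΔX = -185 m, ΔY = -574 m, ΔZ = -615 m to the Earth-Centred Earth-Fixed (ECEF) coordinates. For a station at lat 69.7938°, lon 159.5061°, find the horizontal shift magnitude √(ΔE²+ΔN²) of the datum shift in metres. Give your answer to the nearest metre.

631 m

The local east axis at (φ, λ) is (−sin λ, cos λ, 0), so ΔE = −sin(159.5061°)·(-185) + cos(159.5061°)·(-574) = 602.44 m.
The local north axis is (−sin φ cos λ, −sin φ sin λ, cos φ), giving ΔN = -162.626 + 188.594 − 212.421 = -186.45 m.
Horizontal magnitude = √(ΔE² + ΔN²) = √(602.44² + (-186.45)²) = 630.63 m.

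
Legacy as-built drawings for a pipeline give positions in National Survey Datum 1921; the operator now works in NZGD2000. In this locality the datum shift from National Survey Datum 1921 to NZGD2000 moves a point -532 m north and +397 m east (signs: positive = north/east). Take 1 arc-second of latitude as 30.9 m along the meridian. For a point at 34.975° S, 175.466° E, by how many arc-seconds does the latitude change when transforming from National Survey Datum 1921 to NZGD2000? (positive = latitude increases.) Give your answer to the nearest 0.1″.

Δφ = -17.2″

1″ of latitude = 30.90 m, so Δφ = -532.0 / 30.90 = -17.217″.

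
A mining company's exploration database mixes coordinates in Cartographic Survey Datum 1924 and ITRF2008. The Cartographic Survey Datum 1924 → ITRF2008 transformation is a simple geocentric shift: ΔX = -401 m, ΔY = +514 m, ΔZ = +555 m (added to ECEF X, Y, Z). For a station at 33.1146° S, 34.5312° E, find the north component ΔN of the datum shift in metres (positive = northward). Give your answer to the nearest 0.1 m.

The local north axis is (−sin φ cos λ, −sin φ sin λ, cos φ), giving ΔN = -180.476 + 159.176 + 464.857 = 443.56 m.

ΔN = 443.6 m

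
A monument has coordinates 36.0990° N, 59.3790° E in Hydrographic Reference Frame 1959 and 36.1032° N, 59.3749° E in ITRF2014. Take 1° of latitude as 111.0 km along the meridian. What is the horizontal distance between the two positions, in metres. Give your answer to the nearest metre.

Δφ = 36.1032° − 36.0990° = +0.0042°; Δλ = 59.3749° − 59.3790° = -0.0041°.
ΔN = Δφ × 111000 = 466.2 m; ΔE = Δλ × 111000 × cos(36.0990°) = -0.0041 × 111000 × 0.808000 = -367.7 m.
Distance = √(ΔE² + ΔN²) = √((-367.7)² + 466.2²) = 593.8 m.

594 m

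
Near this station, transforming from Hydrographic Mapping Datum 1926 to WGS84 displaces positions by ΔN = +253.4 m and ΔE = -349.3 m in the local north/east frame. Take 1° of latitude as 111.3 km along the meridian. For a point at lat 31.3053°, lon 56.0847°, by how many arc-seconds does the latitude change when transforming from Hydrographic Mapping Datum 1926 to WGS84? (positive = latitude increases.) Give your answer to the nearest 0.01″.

Δφ = 8.20″

1° of latitude = 111.3 km, so Δφ = 253.4 / 111300 = 0.0022767° = 8.196″.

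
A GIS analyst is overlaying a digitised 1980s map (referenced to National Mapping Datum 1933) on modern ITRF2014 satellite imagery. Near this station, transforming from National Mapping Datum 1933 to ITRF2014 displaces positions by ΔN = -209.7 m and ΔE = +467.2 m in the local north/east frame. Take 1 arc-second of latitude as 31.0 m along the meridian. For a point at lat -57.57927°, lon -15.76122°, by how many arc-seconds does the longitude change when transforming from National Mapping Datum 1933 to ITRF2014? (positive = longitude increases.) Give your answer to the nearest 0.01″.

At latitude -57.57927°, cos φ = 0.536132.
1″ of longitude at this latitude = 31.00 × cos φ = 16.6201 m, so Δλ = 467.2 / 16.6201 = 28.111″.

Δλ = 28.11″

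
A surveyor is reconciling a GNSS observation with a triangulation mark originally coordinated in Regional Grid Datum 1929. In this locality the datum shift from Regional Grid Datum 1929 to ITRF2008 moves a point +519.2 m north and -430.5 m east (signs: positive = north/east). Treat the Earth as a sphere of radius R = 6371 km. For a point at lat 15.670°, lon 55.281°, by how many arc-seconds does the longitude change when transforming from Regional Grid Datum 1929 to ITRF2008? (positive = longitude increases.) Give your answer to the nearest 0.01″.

At latitude 15.670°, cos φ = 0.962833.
One radian of longitude at latitude φ spans R cos φ, so Δλ = ΔE / (R cos φ) = -430.5 / (6371000 × 0.962833) = -7.0180e-05 rad = -14.476″.

Δλ = -14.48″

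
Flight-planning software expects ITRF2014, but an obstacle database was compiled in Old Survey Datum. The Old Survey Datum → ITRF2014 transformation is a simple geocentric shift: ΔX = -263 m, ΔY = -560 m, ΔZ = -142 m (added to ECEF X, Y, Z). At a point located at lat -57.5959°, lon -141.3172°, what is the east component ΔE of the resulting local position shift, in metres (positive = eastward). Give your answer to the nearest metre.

The local east axis at (φ, λ) is (−sin λ, cos λ, 0), so ΔE = −sin(-141.3172°)·(-263) + cos(-141.3172°)·(-560) = 272.77 m.

ΔE = 273 m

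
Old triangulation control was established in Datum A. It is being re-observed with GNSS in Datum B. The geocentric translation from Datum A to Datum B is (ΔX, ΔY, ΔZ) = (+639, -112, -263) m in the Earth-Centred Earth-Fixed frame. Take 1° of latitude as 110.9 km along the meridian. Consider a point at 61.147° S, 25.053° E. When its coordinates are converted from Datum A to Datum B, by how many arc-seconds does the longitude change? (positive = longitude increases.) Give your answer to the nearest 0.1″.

Δλ = -25.0″

sin φ = -0.875861, cos φ = 0.482564, sin λ = 0.423456, cos λ = 0.905916.
East component: ΔE = −sin λ·ΔX + cos λ·ΔY = −(0.423456)(639) + (0.905916)(-112) = -372.05 m.
1° of latitude spans 110900 m; at latitude φ, 1° of longitude spans that × cos φ = 53516.4 m, so Δλ = -372.05 / 53516.4 × 3600 = -25.028″.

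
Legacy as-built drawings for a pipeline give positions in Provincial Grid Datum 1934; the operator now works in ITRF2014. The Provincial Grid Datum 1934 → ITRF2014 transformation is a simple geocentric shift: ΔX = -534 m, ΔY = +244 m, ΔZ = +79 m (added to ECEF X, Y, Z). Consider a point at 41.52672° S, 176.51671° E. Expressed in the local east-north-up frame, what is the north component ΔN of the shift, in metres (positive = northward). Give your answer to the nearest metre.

At φ = -41.52672°, λ = 176.51671°: sin φ = -0.662969, cos φ = 0.748647, sin λ = 0.060757, cos λ = -0.998153.
ΔN = −sin φ cos λ·ΔX − sin φ sin λ·ΔY + cos φ·ΔZ = −(-0.662969)(-0.998153)(-534) − (-0.662969)(0.060757)(244) + (0.748647)(79) = 422.34 m.

ΔN = 422 m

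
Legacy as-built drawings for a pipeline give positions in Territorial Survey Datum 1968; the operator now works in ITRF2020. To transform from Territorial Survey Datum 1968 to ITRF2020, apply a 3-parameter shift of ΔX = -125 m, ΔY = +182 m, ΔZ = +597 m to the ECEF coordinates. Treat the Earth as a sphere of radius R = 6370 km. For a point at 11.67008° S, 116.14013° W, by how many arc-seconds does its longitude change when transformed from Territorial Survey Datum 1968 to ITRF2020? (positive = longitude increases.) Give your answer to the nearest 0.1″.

sin φ = -0.202276, cos φ = 0.979329, sin λ = -0.897719, cos λ = -0.440568.
East component: ΔE = −sin λ·ΔX + cos λ·ΔY = −(-0.897719)(-125) + (-0.440568)(182) = -192.40 m.
1° of latitude spans πR/180 = 111177 m; at latitude φ, 1° of longitude spans that × cos φ = 108879.3 m, so Δλ = -192.40 / 108879.3 × 3600 = -6.361″.

Δλ = -6.4″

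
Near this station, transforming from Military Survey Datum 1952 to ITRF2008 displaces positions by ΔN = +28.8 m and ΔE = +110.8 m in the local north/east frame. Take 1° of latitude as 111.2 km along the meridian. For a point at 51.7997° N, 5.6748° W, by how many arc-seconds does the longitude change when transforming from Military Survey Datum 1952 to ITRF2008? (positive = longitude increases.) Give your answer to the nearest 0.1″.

Δλ = 5.8″

At latitude 51.7997°, cos φ = 0.618413.
1° of longitude at this latitude = 111.2 × cos φ = 68.77 km, so Δλ = 110.8 / 68767.5 = 0.0016112° = 5.800″.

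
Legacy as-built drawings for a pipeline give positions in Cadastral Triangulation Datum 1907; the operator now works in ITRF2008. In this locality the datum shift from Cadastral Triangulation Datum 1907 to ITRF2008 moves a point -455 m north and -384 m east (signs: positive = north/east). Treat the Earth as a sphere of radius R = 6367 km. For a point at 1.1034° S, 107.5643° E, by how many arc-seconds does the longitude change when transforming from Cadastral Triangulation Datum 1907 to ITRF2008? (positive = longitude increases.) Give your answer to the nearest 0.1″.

At latitude -1.1034°, cos φ = 0.999815.
One radian of longitude at latitude φ spans R cos φ, so Δλ = ΔE / (R cos φ) = -384.0 / (6367000 × 0.999815) = -6.0322e-05 rad = -12.442″.

Δλ = -12.4″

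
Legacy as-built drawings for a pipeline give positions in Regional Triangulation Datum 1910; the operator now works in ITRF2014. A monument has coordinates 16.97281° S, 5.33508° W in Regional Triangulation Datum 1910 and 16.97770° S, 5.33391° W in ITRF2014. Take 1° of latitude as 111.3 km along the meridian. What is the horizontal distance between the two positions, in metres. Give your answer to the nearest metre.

Δφ = -16.97770° − -16.97281° = -0.00489°; Δλ = -5.33391° − -5.33508° = +0.00117°.
ΔN = Δφ × 111300 = -544.3 m; ΔE = Δλ × 111300 × cos(-16.97281°) = +0.00117 × 111300 × 0.956443 = 124.5 m.
Distance = √(ΔE² + ΔN²) = √(124.5² + (-544.3)²) = 558.3 m.

558 m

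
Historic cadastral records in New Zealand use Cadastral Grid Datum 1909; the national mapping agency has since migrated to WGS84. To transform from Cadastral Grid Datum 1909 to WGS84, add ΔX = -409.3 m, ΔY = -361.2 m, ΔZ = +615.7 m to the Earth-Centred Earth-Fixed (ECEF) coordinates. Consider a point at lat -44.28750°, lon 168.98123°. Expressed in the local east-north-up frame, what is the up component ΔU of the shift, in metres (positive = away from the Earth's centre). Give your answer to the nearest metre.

ΔU = -192 m

At φ = -44.28750°, λ = 168.98123°: sin φ = -0.698259, cos φ = 0.715845, sin λ = 0.191131, cos λ = -0.981565.
ΔU = cos φ cos λ·ΔX + cos φ sin λ·ΔY + sin φ·ΔZ = (0.715845)(-0.981565)(-409.3) + (0.715845)(0.191131)(-361.2) + (-0.698259)(615.7) = -191.74 m.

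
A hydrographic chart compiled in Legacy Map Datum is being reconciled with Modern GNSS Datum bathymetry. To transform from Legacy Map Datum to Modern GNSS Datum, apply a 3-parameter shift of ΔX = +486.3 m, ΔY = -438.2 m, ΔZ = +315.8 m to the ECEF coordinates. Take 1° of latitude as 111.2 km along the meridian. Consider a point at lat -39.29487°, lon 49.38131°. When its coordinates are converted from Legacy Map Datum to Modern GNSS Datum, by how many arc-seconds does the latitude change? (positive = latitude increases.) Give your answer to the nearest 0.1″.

Δφ = 7.6″

sin φ = -0.633312, cos φ = 0.773897, sin λ = 0.759059, cos λ = 0.651022.
North component: ΔN = −sin φ cos λ·ΔX − sin φ sin λ·ΔY + cos φ·ΔZ = −(-0.633312)(0.651022)(486.3) − (-0.633312)(0.759059)(-438.2) + (0.773897)(315.8) = 234.25 m.
1° of latitude spans 111200 m, so Δφ = 234.25 / 111200 × 3600 = 7.584″.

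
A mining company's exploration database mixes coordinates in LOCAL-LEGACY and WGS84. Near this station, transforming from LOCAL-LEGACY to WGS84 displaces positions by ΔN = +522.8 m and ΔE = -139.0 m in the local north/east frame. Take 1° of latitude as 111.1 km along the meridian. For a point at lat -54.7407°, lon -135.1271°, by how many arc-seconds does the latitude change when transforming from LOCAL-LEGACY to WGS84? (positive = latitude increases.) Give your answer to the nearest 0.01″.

Δφ = 16.94″

1° of latitude = 111.1 km, so Δφ = 522.8 / 111100 = 0.0047057° = 16.940″.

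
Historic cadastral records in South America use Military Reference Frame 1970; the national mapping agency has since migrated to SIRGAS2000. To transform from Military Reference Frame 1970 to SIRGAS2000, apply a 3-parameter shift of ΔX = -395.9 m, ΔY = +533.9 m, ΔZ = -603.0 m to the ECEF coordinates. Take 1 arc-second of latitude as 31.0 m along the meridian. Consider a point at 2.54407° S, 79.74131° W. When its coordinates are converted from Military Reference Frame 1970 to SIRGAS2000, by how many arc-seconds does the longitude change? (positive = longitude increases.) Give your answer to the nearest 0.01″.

sin φ = -0.044388, cos φ = 0.999014, sin λ = -0.984014, cos λ = 0.178093.
East component: ΔE = −sin λ·ΔX + cos λ·ΔY = −(-0.984014)(-395.9) + (0.178093)(533.9) = -294.49 m.
1° of latitude spans 3600 × 31.00 = 111600 m; at latitude φ, 1° of longitude spans that × cos φ = 111490.0 m, so Δλ = -294.49 / 111490.0 × 3600 = -9.509″.

Δλ = -9.51″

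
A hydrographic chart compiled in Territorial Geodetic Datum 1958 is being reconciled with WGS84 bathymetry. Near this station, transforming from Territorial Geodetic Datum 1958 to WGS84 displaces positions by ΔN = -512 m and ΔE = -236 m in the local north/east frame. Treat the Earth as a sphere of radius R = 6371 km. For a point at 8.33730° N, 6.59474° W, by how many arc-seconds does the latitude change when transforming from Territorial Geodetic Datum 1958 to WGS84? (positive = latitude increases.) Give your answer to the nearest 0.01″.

On a sphere of radius R, 1 rad of latitude = R, so Δφ = ΔN / R = -512.0 / 6371000 = -8.0364e-05 rad = -16.576″.

Δφ = -16.58″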